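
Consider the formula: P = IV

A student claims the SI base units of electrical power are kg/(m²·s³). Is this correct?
Units of each symbol in P = IV:
  I (current): A
  V (voltage, in volts): kg·m²/(s³·A)

Multiplying the contributions: [A] · [kg·m²/(s³·A)]
Adding exponents of each base unit: kg: 1, m: 2, s: -3
SI base units of electrical power: kg·m²/s³

The claimed units kg/(m²·s³) (exponents kg: 1, m: -2, s: -3) do not match the derived units kg·m²/s³ (exponents kg: 1, m: 2, s: -3), so the claim is incorrect.

Answer: No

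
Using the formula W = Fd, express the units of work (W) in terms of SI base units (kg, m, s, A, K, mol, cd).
Units of each symbol in W = Fd:
  F (force): kg·m/s²
  d (displacement): m

Multiplying the contributions: [kg·m/s²] · [m]
Adding exponents of each base unit: kg: 1, m: 2, s: -2
SI base units of work: kg·m²/s²

Answer: kg·m²/s²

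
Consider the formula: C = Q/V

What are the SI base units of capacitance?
Units of each symbol in C = Q/V:
  Q (charge, in coulombs): s·A
  V (voltage, in volts): kg·m²/(s³·A)  → in the denominator, contributes s³·A/(kg·m²)

Multiplying the contributions: [s·A] · [s³·A/(kg·m²)]
Adding exponents of each base unit: kg: -1, m: -2, s: 4, A: 2
SI base units of capacitance: s⁴·A²/(kg·m²)

Answer: s⁴·A²/(kg·m²)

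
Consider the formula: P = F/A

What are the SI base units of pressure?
Units of each symbol in P = F/A:
  F (force): kg·m/s²
  A (area): m²  → in the denominator, contributes 1/m²

Multiplying the contributions: [kg·m/s²] · [1/m²]
Adding exponents of each base unit: kg: 1, m: -1, s: -2
SI base units of pressure: kg/(m·s²)

Answer: kg/(m·s²)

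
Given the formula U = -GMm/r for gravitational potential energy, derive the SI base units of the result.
Units of each symbol in U = -GMm/r:
  G (gravitational constant): m³/(kg·s²)
  M (mass): kg
  m (mass): kg
  r (distance): m  → in the denominator, contributes 1/m
  The minus sign does not affect the units.

Multiplying the contributions: [m³/(kg·s²)] · [kg] · [kg] · [1/m]
Adding exponents of each base unit: kg: 1, m: 2, s: -2
SI base units of gravitational potential energy: kg·m²/s²

Answer: kg·m²/s²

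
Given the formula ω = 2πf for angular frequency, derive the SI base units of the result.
Units of each symbol in ω = 2πf:
  f (frequency): 1/s
  The factor 2π is dimensionless.

Multiplying the contributions: [1/s]
Adding exponents of each base unit: s: -1
SI base units of angular frequency: 1/s

Answer: 1/s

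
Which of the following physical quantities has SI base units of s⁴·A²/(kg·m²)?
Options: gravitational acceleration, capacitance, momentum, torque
Checking the SI base units of each option:
  gravitational acceleration (g = GM/r²): m/s²  ✗
  capacitance (C = Q/V): s⁴·A²/(kg·m²)  ✓ matches
  momentum (p = mv): kg·m/s  ✗
  torque (τ = Fr): kg·m²/s²  ✗

Only capacitance has units s⁴·A²/(kg·m²).

Answer: capacitance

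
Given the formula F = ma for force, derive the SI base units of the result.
Units of each symbol in F = ma:
  m (mass): kg
  a (acceleration): m/s²

Multiplying the contributions: [kg] · [m/s²]
Adding exponents of each base unit: kg: 1, m: 1, s: -2
SI base units of force: kg·m/s²

Answer: kg·m/s²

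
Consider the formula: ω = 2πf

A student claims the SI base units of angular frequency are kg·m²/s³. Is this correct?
Units of each symbol in ω = 2πf:
  f (frequency): 1/s
  The factor 2π is dimensionless.

Multiplying the contributions: [1/s]
Adding exponents of each base unit: s: -1
SI base units of angular frequency: 1/s

The claimed units kg·m²/s³ (exponents kg: 1, m: 2, s: -3) do not match the derived units 1/s (exponents s: -1), so the claim is incorrect.

Answer: No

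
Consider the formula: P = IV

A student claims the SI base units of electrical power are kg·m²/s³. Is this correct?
Units of each symbol in P = IV:
  I (current): A
  V (voltage, in volts): kg·m²/(s³·A)

Multiplying the contributions: [A] · [kg·m²/(s³·A)]
Adding exponents of each base unit: kg: 1, m: 2, s: -3
SI base units of electrical power: kg·m²/s³

The claimed units kg·m²/s³ match the derived units, so the claim is correct.

Answer: Yes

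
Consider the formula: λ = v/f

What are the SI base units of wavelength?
Units of each symbol in λ = v/f:
  v (wave speed): m/s
  f (frequency): 1/s  → in the denominator, contributes s

Multiplying the contributions: [m/s] · [s]
Adding exponents of each base unit: m: 1
SI base units of wavelength: m

Answer: m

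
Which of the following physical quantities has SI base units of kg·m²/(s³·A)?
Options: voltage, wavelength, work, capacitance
Checking the SI base units of each option:
  voltage (V = IR): kg·m²/(s³·A)  ✓ matches
  wavelength (λ = v/f): m  ✗
  work (W = Fd): kg·m²/s²  ✗
  capacitance (C = Q/V): s⁴·A²/(kg·m²)  ✗

Only voltage has units kg·m²/(s³·A).

Answer: voltage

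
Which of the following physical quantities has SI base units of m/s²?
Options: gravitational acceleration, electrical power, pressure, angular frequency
Checking the SI base units of each option:
  gravitational acceleration (g = GM/r²): m/s²  ✓ matches
  electrical power (P = IV): kg·m²/s³  ✗
  pressure (P = F/A): kg/(m·s²)  ✗
  angular frequency (ω = 2πf): 1/s  ✗

Only gravitational acceleration has units m/s².

Answer: gravitational acceleration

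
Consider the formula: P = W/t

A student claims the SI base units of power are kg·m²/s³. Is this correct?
Units of each symbol in P = W/t:
  W (work): kg·m²/s²
  t (time): s  → in the denominator, contributes 1/s

Multiplying the contributions: [kg·m²/s²] · [1/s]
Adding exponents of each base unit: kg: 1, m: 2, s: -3
SI base units of power: kg·m²/s³

The claimed units kg·m²/s³ match the derived units, so the claim is correct.

Answer: Yes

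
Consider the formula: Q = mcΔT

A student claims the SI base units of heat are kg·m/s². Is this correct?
Units of each symbol in Q = mcΔT:
  m (mass): kg
  c (specific heat capacity, in J/(kg·K)): m²/(s²·K)
  ΔT (temperature change): K

Multiplying the contributions: [kg] · [m²/(s²·K)] · [K]
Adding exponents of each base unit: kg: 1, m: 2, s: -2
SI base units of heat: kg·m²/s²

The claimed units kg·m/s² (exponents kg: 1, m: 1, s: -2) do not match the derived units kg·m²/s² (exponents kg: 1, m: 2, s: -2), so the claim is incorrect.

Answer: No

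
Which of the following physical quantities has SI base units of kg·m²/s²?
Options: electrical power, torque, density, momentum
Checking the SI base units of each option:
  electrical power (P = IV): kg·m²/s³  ✗
  torque (τ = Fr): kg·m²/s²  ✓ matches
  density (ρ = m/V): kg/m³  ✗
  momentum (p = mv): kg·m/s  ✗

Only torque has units kg·m²/s².

Answer: torque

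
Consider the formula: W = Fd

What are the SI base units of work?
Units of each symbol in W = Fd:
  F (force): kg·m/s²
  d (displacement): m

Multiplying the contributions: [kg·m/s²] · [m]
Adding exponents of each base unit: kg: 1, m: 2, s: -2
SI base units of work: kg·m²/s²

Answer: kg·m²/s²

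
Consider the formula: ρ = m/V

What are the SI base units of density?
Units of each symbol in ρ = m/V:
  m (mass): kg
  V (volume): m³  → in the denominator, contributes 1/m³

Multiplying the contributions: [kg] · [1/m³]
Adding exponents of each base unit: kg: 1, m: -3
SI base units of density: kg/m³

Answer: kg/m³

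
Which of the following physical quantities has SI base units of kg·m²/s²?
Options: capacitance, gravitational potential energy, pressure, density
Checking the SI base units of each option:
  capacitance (C = Q/V): s⁴·A²/(kg·m²)  ✗
  gravitational potential energy (U = -GMm/r): kg·m²/s²  ✓ matches
  pressure (P = F/A): kg/(m·s²)  ✗
  density (ρ = m/V): kg/m³  ✗

Only gravitational potential energy has units kg·m²/s².

Answer: gravitational potential energy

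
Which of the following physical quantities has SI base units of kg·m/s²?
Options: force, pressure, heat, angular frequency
Checking the SI base units of each option:
  force (F = ma): kg·m/s²  ✓ matches
  pressure (P = F/A): kg/(m·s²)  ✗
  heat (Q = mcΔT): kg·m²/s²  ✗
  angular frequency (ω = 2πf): 1/s  ✗

Only force has units kg·m/s².

Answer: force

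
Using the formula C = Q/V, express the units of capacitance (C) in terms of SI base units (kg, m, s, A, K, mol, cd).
Units of each symbol in C = Q/V:
  Q (charge, in coulombs): s·A
  V (voltage, in volts): kg·m²/(s³·A)  → in the denominator, contributes s³·A/(kg·m²)

Multiplying the contributions: [s·A] · [s³·A/(kg·m²)]
Adding exponents of each base unit: kg: -1, m: -2, s: 4, A: 2
SI base units of capacitance: s⁴·A²/(kg·m²)

Answer: s⁴·A²/(kg·m²)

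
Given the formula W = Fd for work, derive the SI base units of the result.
Units of each symbol in W = Fd:
  F (force): kg·m/s²
  d (displacement): m

Multiplying the contributions: [kg·m/s²] · [m]
Adding exponents of each base unit: kg: 1, m: 2, s: -2
SI base units of work: kg·m²/s²

Answer: kg·m²/s²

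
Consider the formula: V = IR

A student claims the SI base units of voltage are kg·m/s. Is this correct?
Units of each symbol in V = IR:
  I (current): A
  R (resistance, in ohms): kg·m²/(s³·A²)

Multiplying the contributions: [A] · [kg·m²/(s³·A²)]
Adding exponents of each base unit: kg: 1, m: 2, s: -3, A: -1
SI base units of voltage: kg·m²/(s³·A)

The claimed units kg·m/s (exponents kg: 1, m: 1, s: -1) do not match the derived units kg·m²/(s³·A) (exponents kg: 1, m: 2, s: -3, A: -1), so the claim is incorrect.

Answer: No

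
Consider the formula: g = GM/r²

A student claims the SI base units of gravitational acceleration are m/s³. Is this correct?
Units of each symbol in g = GM/r²:
  G (gravitational constant): m³/(kg·s²)
  M (mass): kg
  r (distance): m  → to the power 2 in the denominator, contributes 1/m²

Multiplying the contributions: [m³/(kg·s²)] · [kg] · [1/m²]
Adding exponents of each base unit: m: 1, s: -2
SI base units of gravitational acceleration: m/s²

The claimed units m/s³ (exponents m: 1, s: -3) do not match the derived units m/s² (exponents m: 1, s: -2), so the claim is incorrect.

Answer: No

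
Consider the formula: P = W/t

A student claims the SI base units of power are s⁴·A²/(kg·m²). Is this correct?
Units of each symbol in P = W/t:
  W (work): kg·m²/s²
  t (time): s  → in the denominator, contributes 1/s

Multiplying the contributions: [kg·m²/s²] · [1/s]
Adding exponents of each base unit: kg: 1, m: 2, s: -3
SI base units of power: kg·m²/s³

The claimed units s⁴·A²/(kg·m²) (exponents kg: -1, m: -2, s: 4, A: 2) do not match the derived units kg·m²/s³ (exponents kg: 1, m: 2, s: -3), so the claim is incorrect.

Answer: No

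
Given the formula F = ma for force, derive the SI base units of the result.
Units of each symbol in F = ma:
  m (mass): kg
  a (acceleration): m/s²

Multiplying the contributions: [kg] · [m/s²]
Adding exponents of each base unit: kg: 1, m: 1, s: -2
SI base units of force: kg·m/s²

Answer: kg·m/s²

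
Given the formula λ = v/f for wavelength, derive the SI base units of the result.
Units of each symbol in λ = v/f:
  v (wave speed): m/s
  f (frequency): 1/s  → in the denominator, contributes s

Multiplying the contributions: [m/s] · [s]
Adding exponents of each base unit: m: 1
SI base units of wavelength: m

Answer: m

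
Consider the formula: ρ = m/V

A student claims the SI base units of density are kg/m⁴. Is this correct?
Units of each symbol in ρ = m/V:
  m (mass): kg
  V (volume): m³  → in the denominator, contributes 1/m³

Multiplying the contributions: [kg] · [1/m³]
Adding exponents of each base unit: kg: 1, m: -3
SI base units of density: kg/m³

The claimed units kg/m⁴ (exponents kg: 1, m: -4) do not match the derived units kg/m³ (exponents kg: 1, m: -3), so the claim is incorrect.

Answer: No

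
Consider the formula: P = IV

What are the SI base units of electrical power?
Units of each symbol in P = IV:
  I (current): A
  V (voltage, in volts): kg·m²/(s³·A)

Multiplying the contributions: [A] · [kg·m²/(s³·A)]
Adding exponents of each base unit: kg: 1, m: 2, s: -3
SI base units of electrical power: kg·m²/s³

Answer: kg·m²/s³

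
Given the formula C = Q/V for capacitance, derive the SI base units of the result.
Units of each symbol in C = Q/V:
  Q (charge, in coulombs): s·A
  V (voltage, in volts): kg·m²/(s³·A)  → in the denominator, contributes s³·A/(kg·m²)

Multiplying the contributions: [s·A] · [s³·A/(kg·m²)]
Adding exponents of each base unit: kg: -1, m: -2, s: 4, A: 2
SI base units of capacitance: s⁴·A²/(kg·m²)

Answer: s⁴·A²/(kg·m²)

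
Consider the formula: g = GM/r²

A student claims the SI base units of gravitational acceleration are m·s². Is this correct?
Units of each symbol in g = GM/r²:
  G (gravitational constant): m³/(kg·s²)
  M (mass): kg
  r (distance): m  → to the power 2 in the denominator, contributes 1/m²

Multiplying the contributions: [m³/(kg·s²)] · [kg] · [1/m²]
Adding exponents of each base unit: m: 1, s: -2
SI base units of gravitational acceleration: m/s²

The claimed units m·s² (exponents m: 1, s: 2) do not match the derived units m/s² (exponents m: 1, s: -2), so the claim is incorrect.

Answer: No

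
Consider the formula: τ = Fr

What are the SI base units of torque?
Units of each symbol in τ = Fr:
  F (force): kg·m/s²
  r (lever arm): m

Multiplying the contributions: [kg·m/s²] · [m]
Adding exponents of each base unit: kg: 1, m: 2, s: -2
SI base units of torque: kg·m²/s²

Answer: kg·m²/s²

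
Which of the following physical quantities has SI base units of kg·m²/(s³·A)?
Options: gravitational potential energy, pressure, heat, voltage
Checking the SI base units of each option:
  gravitational potential energy (U = -GMm/r): kg·m²/s²  ✗
  pressure (P = F/A): kg/(m·s²)  ✗
  heat (Q = mcΔT): kg·m²/s²  ✗
  voltage (V = IR): kg·m²/(s³·A)  ✓ matches

Only voltage has units kg·m²/(s³·A).

Answer: voltage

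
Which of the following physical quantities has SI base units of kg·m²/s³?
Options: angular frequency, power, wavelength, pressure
Checking the SI base units of each option:
  angular frequency (ω = 2πf): 1/s  ✗
  power (P = W/t): kg·m²/s³  ✓ matches
  wavelength (λ = v/f): m  ✗
  pressure (P = F/A): kg/(m·s²)  ✗

Only power has units kg·m²/s³.

Answer: power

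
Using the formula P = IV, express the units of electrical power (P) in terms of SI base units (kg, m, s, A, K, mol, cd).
Units of each symbol in P = IV:
  I (current): A
  V (voltage, in volts): kg·m²/(s³·A)

Multiplying the contributions: [A] · [kg·m²/(s³·A)]
Adding exponents of each base unit: kg: 1, m: 2, s: -3
SI base units of electrical power: kg·m²/s³

Answer: kg·m²/s³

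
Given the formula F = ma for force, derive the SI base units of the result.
Units of each symbol in F = ma:
  m (mass): kg
  a (acceleration): m/s²

Multiplying the contributions: [kg] · [m/s²]
Adding exponents of each base unit: kg: 1, m: 1, s: -2
SI base units of force: kg·m/s²

Answer: kg·m/s²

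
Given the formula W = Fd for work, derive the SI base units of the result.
Units of each symbol in W = Fd:
  F (force): kg·m/s²
  d (displacement): m

Multiplying the contributions: [kg·m/s²] · [m]
Adding exponents of each base unit: kg: 1, m: 2, s: -2
SI base units of work: kg·m²/s²

Answer: kg·m²/s²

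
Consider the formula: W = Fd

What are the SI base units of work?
Units of each symbol in W = Fd:
  F (force): kg·m/s²
  d (displacement): m

Multiplying the contributions: [kg·m/s²] · [m]
Adding exponents of each base unit: kg: 1, m: 2, s: -2
SI base units of work: kg·m²/s²

Answer: kg·m²/s²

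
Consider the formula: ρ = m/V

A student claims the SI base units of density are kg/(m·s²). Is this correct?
Units of each symbol in ρ = m/V:
  m (mass): kg
  V (volume): m³  → in the denominator, contributes 1/m³

Multiplying the contributions: [kg] · [1/m³]
Adding exponents of each base unit: kg: 1, m: -3
SI base units of density: kg/m³

The claimed units kg/(m·s²) (exponents kg: 1, m: -1, s: -2) do not match the derived units kg/m³ (exponents kg: 1, m: -3), so the claim is incorrect.

Answer: No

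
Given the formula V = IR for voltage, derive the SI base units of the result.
Units of each symbol in V = IR:
  I (current): A
  R (resistance, in ohms): kg·m²/(s³·A²)

Multiplying the contributions: [A] · [kg·m²/(s³·A²)]
Adding exponents of each base unit: kg: 1, m: 2, s: -3, A: -1
SI base units of voltage: kg·m²/(s³·A)

Answer: kg·m²/(s³·A)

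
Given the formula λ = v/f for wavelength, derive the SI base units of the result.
Units of each symbol in λ = v/f:
  v (wave speed): m/s
  f (frequency): 1/s  → in the denominator, contributes s

Multiplying the contributions: [m/s] · [s]
Adding exponents of each base unit: m: 1
SI base units of wavelength: m

Answer: m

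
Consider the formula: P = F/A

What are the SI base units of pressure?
Units of each symbol in P = F/A:
  F (force): kg·m/s²
  A (area): m²  → in the denominator, contributes 1/m²

Multiplying the contributions: [kg·m/s²] · [1/m²]
Adding exponents of each base unit: kg: 1, m: -1, s: -2
SI base units of pressure: kg/(m·s²)

Answer: kg/(m·s²)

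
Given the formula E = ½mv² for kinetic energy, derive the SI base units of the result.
Units of each symbol in E = ½mv²:
  m (mass): kg
  v (speed): m/s  → to the power 2, contributes m²/s²
  The factor ½ is dimensionless.

Multiplying the contributions: [kg] · [m²/s²]
Adding exponents of each base unit: kg: 1, m: 2, s: -2
SI base units of kinetic energy: kg·m²/s²

Answer: kg·m²/s²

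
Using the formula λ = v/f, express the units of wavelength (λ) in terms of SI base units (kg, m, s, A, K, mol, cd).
Units of each symbol in λ = v/f:
  v (wave speed): m/s
  f (frequency): 1/s  → in the denominator, contributes s

Multiplying the contributions: [m/s] · [s]
Adding exponents of each base unit: m: 1
SI base units of wavelength: m

Answer: m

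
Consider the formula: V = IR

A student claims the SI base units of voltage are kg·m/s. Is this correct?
Units of each symbol in V = IR:
  I (current): A
  R (resistance, in ohms): kg·m²/(s³·A²)

Multiplying the contributions: [A] · [kg·m²/(s³·A²)]
Adding exponents of each base unit: kg: 1, m: 2, s: -3, A: -1
SI base units of voltage: kg·m²/(s³·A)

The claimed units kg·m/s (exponents kg: 1, m: 1, s: -1) do not match the derived units kg·m²/(s³·A) (exponents kg: 1, m: 2, s: -3, A: -1), so the claim is incorrect.

Answer: No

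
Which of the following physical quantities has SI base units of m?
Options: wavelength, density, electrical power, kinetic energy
Checking the SI base units of each option:
  wavelength (λ = v/f): m  ✓ matches
  density (ρ = m/V): kg/m³  ✗
  electrical power (P = IV): kg·m²/s³  ✗
  kinetic energy (E = ½mv²): kg·m²/s²  ✗

Only wavelength has units m.

Answer: wavelength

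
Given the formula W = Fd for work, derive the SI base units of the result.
Units of each symbol in W = Fd:
  F (force): kg·m/s²
  d (displacement): m

Multiplying the contributions: [kg·m/s²] · [m]
Adding exponents of each base unit: kg: 1, m: 2, s: -2
SI base units of work: kg·m²/s²

Answer: kg·m²/s²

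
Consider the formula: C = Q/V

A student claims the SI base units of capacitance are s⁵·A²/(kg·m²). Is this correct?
Units of each symbol in C = Q/V:
  Q (charge, in coulombs): s·A
  V (voltage, in volts): kg·m²/(s³·A)  → in the denominator, contributes s³·A/(kg·m²)

Multiplying the contributions: [s·A] · [s³·A/(kg·m²)]
Adding exponents of each base unit: kg: -1, m: -2, s: 4, A: 2
SI base units of capacitance: s⁴·A²/(kg·m²)

The claimed units s⁵·A²/(kg·m²) (exponents kg: -1, m: -2, s: 5, A: 2) do not match the derived units s⁴·A²/(kg·m²) (exponents kg: -1, m: -2, s: 4, A: 2), so the claim is incorrect.

Answer: No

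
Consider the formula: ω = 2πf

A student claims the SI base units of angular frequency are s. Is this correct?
Units of each symbol in ω = 2πf:
  f (frequency): 1/s
  The factor 2π is dimensionless.

Multiplying the contributions: [1/s]
Adding exponents of each base unit: s: -1
SI base units of angular frequency: 1/s

The claimed units s (exponents s: 1) do not match the derived units 1/s (exponents s: -1), so the claim is incorrect.

Answer: No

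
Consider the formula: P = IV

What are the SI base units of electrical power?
Units of each symbol in P = IV:
  I (current): A
  V (voltage, in volts): kg·m²/(s³·A)

Multiplying the contributions: [A] · [kg·m²/(s³·A)]
Adding exponents of each base unit: kg: 1, m: 2, s: -3
SI base units of electrical power: kg·m²/s³

Answer: kg·m²/s³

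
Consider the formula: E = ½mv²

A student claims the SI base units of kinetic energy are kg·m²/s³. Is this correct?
Units of each symbol in E = ½mv²:
  m (mass): kg
  v (speed): m/s  → to the power 2, contributes m²/s²
  The factor ½ is dimensionless.

Multiplying the contributions: [kg] · [m²/s²]
Adding exponents of each base unit: kg: 1, m: 2, s: -2
SI base units of kinetic energy: kg·m²/s²

The claimed units kg·m²/s³ (exponents kg: 1, m: 2, s: -3) do not match the derived units kg·m²/s² (exponents kg: 1, m: 2, s: -2), so the claim is incorrect.

Answer: No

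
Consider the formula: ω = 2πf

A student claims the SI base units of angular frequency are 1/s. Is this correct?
Units of each symbol in ω = 2πf:
  f (frequency): 1/s
  The factor 2π is dimensionless.

Multiplying the contributions: [1/s]
Adding exponents of each base unit: s: -1
SI base units of angular frequency: 1/s

The claimed units 1/s match the derived units, so the claim is correct.

Answer: Yes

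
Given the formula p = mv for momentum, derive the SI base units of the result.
Units of each symbol in p = mv:
  m (mass): kg
  v (velocity): m/s

Multiplying the contributions: [kg] · [m/s]
Adding exponents of each base unit: kg: 1, m: 1, s: -1
SI base units of momentum: kg·m/s

Answer: kg·m/s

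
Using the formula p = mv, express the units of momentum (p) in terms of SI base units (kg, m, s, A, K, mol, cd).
Units of each symbol in p = mv:
  m (mass): kg
  v (velocity): m/s

Multiplying the contributions: [kg] · [m/s]
Adding exponents of each base unit: kg: 1, m: 1, s: -1
SI base units of momentum: kg·m/s

Answer: kg·m/s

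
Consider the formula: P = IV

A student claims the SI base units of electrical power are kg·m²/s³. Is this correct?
Units of each symbol in P = IV:
  I (current): A
  V (voltage, in volts): kg·m²/(s³·A)

Multiplying the contributions: [A] · [kg·m²/(s³·A)]
Adding exponents of each base unit: kg: 1, m: 2, s: -3
SI base units of electrical power: kg·m²/s³

The claimed units kg·m²/s³ match the derived units, so the claim is correct.

Answer: Yes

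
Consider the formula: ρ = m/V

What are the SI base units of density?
Units of each symbol in ρ = m/V:
  m (mass): kg
  V (volume): m³  → in the denominator, contributes 1/m³

Multiplying the contributions: [kg] · [1/m³]
Adding exponents of each base unit: kg: 1, m: -3
SI base units of density: kg/m³

Answer: kg/m³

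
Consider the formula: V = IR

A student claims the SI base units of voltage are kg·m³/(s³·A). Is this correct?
Units of each symbol in V = IR:
  I (current): A
  R (resistance, in ohms): kg·m²/(s³·A²)

Multiplying the contributions: [A] · [kg·m²/(s³·A²)]
Adding exponents of each base unit: kg: 1, m: 2, s: -3, A: -1
SI base units of voltage: kg·m²/(s³·A)

The claimed units kg·m³/(s³·A) (exponents kg: 1, m: 3, s: -3, A: -1) do not match the derived units kg·m²/(s³·A) (exponents kg: 1, m: 2, s: -3, A: -1), so the claim is incorrect.

Answer: No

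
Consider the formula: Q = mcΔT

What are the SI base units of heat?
Units of each symbol in Q = mcΔT:
  m (mass): kg
  c (specific heat capacity, in J/(kg·K)): m²/(s²·K)
  ΔT (temperature change): K

Multiplying the contributions: [kg] · [m²/(s²·K)] · [K]
Adding exponents of each base unit: kg: 1, m: 2, s: -2
SI base units of heat: kg·m²/s²

Answer: kg·m²/s²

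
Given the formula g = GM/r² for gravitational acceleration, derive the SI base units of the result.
Units of each symbol in g = GM/r²:
  G (gravitational constant): m³/(kg·s²)
  M (mass): kg
  r (distance): m  → to the power 2 in the denominator, contributes 1/m²

Multiplying the contributions: [m³/(kg·s²)] · [kg] · [1/m²]
Adding exponents of each base unit: m: 1, s: -2
SI base units of gravitational acceleration: m/s²

Answer: m/s²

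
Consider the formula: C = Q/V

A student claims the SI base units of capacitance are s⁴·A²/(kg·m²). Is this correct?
Units of each symbol in C = Q/V:
  Q (charge, in coulombs): s·A
  V (voltage, in volts): kg·m²/(s³·A)  → in the denominator, contributes s³·A/(kg·m²)

Multiplying the contributions: [s·A] · [s³·A/(kg·m²)]
Adding exponents of each base unit: kg: -1, m: -2, s: 4, A: 2
SI base units of capacitance: s⁴·A²/(kg·m²)

The claimed units s⁴·A²/(kg·m²) match the derived units, so the claim is correct.

Answer: Yes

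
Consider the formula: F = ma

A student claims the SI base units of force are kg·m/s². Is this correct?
Units of each symbol in F = ma:
  m (mass): kg
  a (acceleration): m/s²

Multiplying the contributions: [kg] · [m/s²]
Adding exponents of each base unit: kg: 1, m: 1, s: -2
SI base units of force: kg·m/s²

The claimed units kg·m/s² match the derived units, so the claim is correct.

Answer: Yes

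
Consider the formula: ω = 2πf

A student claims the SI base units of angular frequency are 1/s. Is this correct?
Units of each symbol in ω = 2πf:
  f (frequency): 1/s
  The factor 2π is dimensionless.

Multiplying the contributions: [1/s]
Adding exponents of each base unit: s: -1
SI base units of angular frequency: 1/s

The claimed units 1/s match the derived units, so the claim is correct.

Answer: Yes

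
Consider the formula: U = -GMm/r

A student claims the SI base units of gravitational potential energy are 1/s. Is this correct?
Units of each symbol in U = -GMm/r:
  G (gravitational constant): m³/(kg·s²)
  M (mass): kg
  m (mass): kg
  r (distance): m  → in the denominator, contributes 1/m
  The minus sign does not affect the units.

Multiplying the contributions: [m³/(kg·s²)] · [kg] · [kg] · [1/m]
Adding exponents of each base unit: kg: 1, m: 2, s: -2
SI base units of gravitational potential energy: kg·m²/s²

The claimed units 1/s (exponents s: -1) do not match the derived units kg·m²/s² (exponents kg: 1, m: 2, s: -2), so the claim is incorrect.

Answer: No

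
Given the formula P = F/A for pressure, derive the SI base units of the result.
Units of each symbol in P = F/A:
  F (force): kg·m/s²
  A (area): m²  → in the denominator, contributes 1/m²

Multiplying the contributions: [kg·m/s²] · [1/m²]
Adding exponents of each base unit: kg: 1, m: -1, s: -2
SI base units of pressure: kg/(m·s²)

Answer: kg/(m·s²)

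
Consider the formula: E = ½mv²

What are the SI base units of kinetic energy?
Units of each symbol in E = ½mv²:
  m (mass): kg
  v (speed): m/s  → to the power 2, contributes m²/s²
  The factor ½ is dimensionless.

Multiplying the contributions: [kg] · [m²/s²]
Adding exponents of each base unit: kg: 1, m: 2, s: -2
SI base units of kinetic energy: kg·m²/s²

Answer: kg·m²/s²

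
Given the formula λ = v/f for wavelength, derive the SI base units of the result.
Units of each symbol in λ = v/f:
  v (wave speed): m/s
  f (frequency): 1/s  → in the denominator, contributes s

Multiplying the contributions: [m/s] · [s]
Adding exponents of each base unit: m: 1
SI base units of wavelength: m

Answer: m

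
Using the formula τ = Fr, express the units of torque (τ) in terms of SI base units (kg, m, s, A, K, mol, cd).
Units of each symbol in τ = Fr:
  F (force): kg·m/s²
  r (lever arm): m

Multiplying the contributions: [kg·m/s²] · [m]
Adding exponents of each base unit: kg: 1, m: 2, s: -2
SI base units of torque: kg·m²/s²

Answer: kg·m²/s²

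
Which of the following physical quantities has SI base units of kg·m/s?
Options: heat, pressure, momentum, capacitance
Checking the SI base units of each option:
  heat (Q = mcΔT): kg·m²/s²  ✗
  pressure (P = F/A): kg/(m·s²)  ✗
  momentum (p = mv): kg·m/s  ✓ matches
  capacitance (C = Q/V): s⁴·A²/(kg·m²)  ✗

Only momentum has units kg·m/s.

Answer: momentum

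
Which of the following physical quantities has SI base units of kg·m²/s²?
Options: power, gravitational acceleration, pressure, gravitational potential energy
Checking the SI base units of each option:
  power (P = W/t): kg·m²/s³  ✗
  gravitational acceleration (g = GM/r²): m/s²  ✗
  pressure (P = F/A): kg/(m·s²)  ✗
  gravitational potential energy (U = -GMm/r): kg·m²/s²  ✓ matches

Only gravitational potential energy has units kg·m²/s².

Answer: gravitational potential energy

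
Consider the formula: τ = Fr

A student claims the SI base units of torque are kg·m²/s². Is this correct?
Units of each symbol in τ = Fr:
  F (force): kg·m/s²
  r (lever arm): m

Multiplying the contributions: [kg·m/s²] · [m]
Adding exponents of each base unit: kg: 1, m: 2, s: -2
SI base units of torque: kg·m²/s²

The claimed units kg·m²/s² match the derived units, so the claim is correct.

Answer: Yes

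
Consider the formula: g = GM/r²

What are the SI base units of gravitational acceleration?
Units of each symbol in g = GM/r²:
  G (gravitational constant): m³/(kg·s²)
  M (mass): kg
  r (distance): m  → to the power 2 in the denominator, contributes 1/m²

Multiplying the contributions: [m³/(kg·s²)] · [kg] · [1/m²]
Adding exponents of each base unit: m: 1, s: -2
SI base units of gravitational acceleration: m/s²

Answer: m/s²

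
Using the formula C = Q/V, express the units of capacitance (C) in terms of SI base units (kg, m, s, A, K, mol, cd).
Units of each symbol in C = Q/V:
  Q (charge, in coulombs): s·A
  V (voltage, in volts): kg·m²/(s³·A)  → in the denominator, contributes s³·A/(kg·m²)

Multiplying the contributions: [s·A] · [s³·A/(kg·m²)]
Adding exponents of each base unit: kg: -1, m: -2, s: 4, A: 2
SI base units of capacitance: s⁴·A²/(kg·m²)

Answer: s⁴·A²/(kg·m²)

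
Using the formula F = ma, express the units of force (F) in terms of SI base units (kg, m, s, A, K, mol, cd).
Units of each symbol in F = ma:
  m (mass): kg
  a (acceleration): m/s²

Multiplying the contributions: [kg] · [m/s²]
Adding exponents of each base unit: kg: 1, m: 1, s: -2
SI base units of force: kg·m/s²

Answer: kg·m/s²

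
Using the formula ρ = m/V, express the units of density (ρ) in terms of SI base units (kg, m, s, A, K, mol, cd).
Units of each symbol in ρ = m/V:
  m (mass): kg
  V (volume): m³  → in the denominator, contributes 1/m³

Multiplying the contributions: [kg] · [1/m³]
Adding exponents of each base unit: kg: 1, m: -3
SI base units of density: kg/m³

Answer: kg/m³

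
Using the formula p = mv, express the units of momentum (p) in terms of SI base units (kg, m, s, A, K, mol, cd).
Units of each symbol in p = mv:
  m (mass): kg
  v (velocity): m/s

Multiplying the contributions: [kg] · [m/s]
Adding exponents of each base unit: kg: 1, m: 1, s: -1
SI base units of momentum: kg·m/s

Answer: kg·m/s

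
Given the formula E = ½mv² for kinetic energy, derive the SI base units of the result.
Units of each symbol in E = ½mv²:
  m (mass): kg
  v (speed): m/s  → to the power 2, contributes m²/s²
  The factor ½ is dimensionless.

Multiplying the contributions: [kg] · [m²/s²]
Adding exponents of each base unit: kg: 1, m: 2, s: -2
SI base units of kinetic energy: kg·m²/s²

Answer: kg·m²/s²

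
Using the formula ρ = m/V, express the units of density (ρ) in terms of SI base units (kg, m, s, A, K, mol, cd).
Units of each symbol in ρ = m/V:
  m (mass): kg
  V (volume): m³  → in the denominator, contributes 1/m³

Multiplying the contributions: [kg] · [1/m³]
Adding exponents of each base unit: kg: 1, m: -3
SI base units of density: kg/m³

Answer: kg/m³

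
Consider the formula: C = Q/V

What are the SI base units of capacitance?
Units of each symbol in C = Q/V:
  Q (charge, in coulombs): s·A
  V (voltage, in volts): kg·m²/(s³·A)  → in the denominator, contributes s³·A/(kg·m²)

Multiplying the contributions: [s·A] · [s³·A/(kg·m²)]
Adding exponents of each base unit: kg: -1, m: -2, s: 4, A: 2
SI base units of capacitance: s⁴·A²/(kg·m²)

Answer: s⁴·A²/(kg·m²)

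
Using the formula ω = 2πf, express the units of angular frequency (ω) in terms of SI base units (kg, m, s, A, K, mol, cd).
Units of each symbol in ω = 2πf:
  f (frequency): 1/s
  The factor 2π is dimensionless.

Multiplying the contributions: [1/s]
Adding exponents of each base unit: s: -1
SI base units of angular frequency: 1/s

Answer: 1/s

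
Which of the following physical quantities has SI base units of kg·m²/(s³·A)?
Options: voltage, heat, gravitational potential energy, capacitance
Checking the SI base units of each option:
  voltage (V = IR): kg·m²/(s³·A)  ✓ matches
  heat (Q = mcΔT): kg·m²/s²  ✗
  gravitational potential energy (U = -GMm/r): kg·m²/s²  ✗
  capacitance (C = Q/V): s⁴·A²/(kg·m²)  ✗

Only voltage has units kg·m²/(s³·A).

Answer: voltage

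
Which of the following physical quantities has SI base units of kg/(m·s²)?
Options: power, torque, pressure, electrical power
Checking the SI base units of each option:
  power (P = W/t): kg·m²/s³  ✗
  torque (τ = Fr): kg·m²/s²  ✗
  pressure (P = F/A): kg/(m·s²)  ✓ matches
  electrical power (P = IV): kg·m²/s³  ✗

Only pressure has units kg/(m·s²).

Answer: pressure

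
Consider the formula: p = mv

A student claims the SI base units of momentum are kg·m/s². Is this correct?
Units of each symbol in p = mv:
  m (mass): kg
  v (velocity): m/s

Multiplying the contributions: [kg] · [m/s]
Adding exponents of each base unit: kg: 1, m: 1, s: -1
SI base units of momentum: kg·m/s

The claimed units kg·m/s² (exponents kg: 1, m: 1, s: -2) do not match the derived units kg·m/s (exponents kg: 1, m: 1, s: -1), so the claim is incorrect.

Answer: No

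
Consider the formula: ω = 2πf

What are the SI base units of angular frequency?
Units of each symbol in ω = 2πf:
  f (frequency): 1/s
  The factor 2π is dimensionless.

Multiplying the contributions: [1/s]
Adding exponents of each base unit: s: -1
SI base units of angular frequency: 1/s

Answer: 1/s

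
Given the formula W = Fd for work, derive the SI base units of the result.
Units of each symbol in W = Fd:
  F (force): kg·m/s²
  d (displacement): m

Multiplying the contributions: [kg·m/s²] · [m]
Adding exponents of each base unit: kg: 1, m: 2, s: -2
SI base units of work: kg·m²/s²

Answer: kg·m²/s²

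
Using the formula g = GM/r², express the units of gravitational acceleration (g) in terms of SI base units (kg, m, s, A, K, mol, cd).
Units of each symbol in g = GM/r²:
  G (gravitational constant): m³/(kg·s²)
  M (mass): kg
  r (distance): m  → to the power 2 in the denominator, contributes 1/m²

Multiplying the contributions: [m³/(kg·s²)] · [kg] · [1/m²]
Adding exponents of each base unit: m: 1, s: -2
SI base units of gravitational acceleration: m/s²

Answer: m/s²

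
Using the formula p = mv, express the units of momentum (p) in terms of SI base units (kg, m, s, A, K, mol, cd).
Units of each symbol in p = mv:
  m (mass): kg
  v (velocity): m/s

Multiplying the contributions: [kg] · [m/s]
Adding exponents of each base unit: kg: 1, m: 1, s: -1
SI base units of momentum: kg·m/s

Answer: kg·m/s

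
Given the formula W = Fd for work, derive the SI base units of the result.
Units of each symbol in W = Fd:
  F (force): kg·m/s²
  d (displacement): m

Multiplying the contributions: [kg·m/s²] · [m]
Adding exponents of each base unit: kg: 1, m: 2, s: -2
SI base units of work: kg·m²/s²

Answer: kg·m²/s²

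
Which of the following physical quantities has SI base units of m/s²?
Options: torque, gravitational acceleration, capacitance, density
Checking the SI base units of each option:
  torque (τ = Fr): kg·m²/s²  ✗
  gravitational acceleration (g = GM/r²): m/s²  ✓ matches
  capacitance (C = Q/V): s⁴·A²/(kg·m²)  ✗
  density (ρ = m/V): kg/m³  ✗

Only gravitational acceleration has units m/s².

Answer: gravitational acceleration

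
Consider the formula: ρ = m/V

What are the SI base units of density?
Units of each symbol in ρ = m/V:
  m (mass): kg
  V (volume): m³  → in the denominator, contributes 1/m³

Multiplying the contributions: [kg] · [1/m³]
Adding exponents of each base unit: kg: 1, m: -3
SI base units of density: kg/m³

Answer: kg/m³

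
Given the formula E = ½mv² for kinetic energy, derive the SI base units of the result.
Units of each symbol in E = ½mv²:
  m (mass): kg
  v (speed): m/s  → to the power 2, contributes m²/s²
  The factor ½ is dimensionless.

Multiplying the contributions: [kg] · [m²/s²]
Adding exponents of each base unit: kg: 1, m: 2, s: -2
SI base units of kinetic energy: kg·m²/s²

Answer: kg·m²/s²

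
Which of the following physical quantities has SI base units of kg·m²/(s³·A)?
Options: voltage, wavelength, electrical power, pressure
Checking the SI base units of each option:
  voltage (V = IR): kg·m²/(s³·A)  ✓ matches
  wavelength (λ = v/f): m  ✗
  electrical power (P = IV): kg·m²/s³  ✗
  pressure (P = F/A): kg/(m·s²)  ✗

Only voltage has units kg·m²/(s³·A).

Answer: voltage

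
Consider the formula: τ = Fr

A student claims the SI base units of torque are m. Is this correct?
Units of each symbol in τ = Fr:
  F (force): kg·m/s²
  r (lever arm): m

Multiplying the contributions: [kg·m/s²] · [m]
Adding exponents of each base unit: kg: 1, m: 2, s: -2
SI base units of torque: kg·m²/s²

The claimed units m (exponents m: 1) do not match the derived units kg·m²/s² (exponents kg: 1, m: 2, s: -2), so the claim is incorrect.

Answer: No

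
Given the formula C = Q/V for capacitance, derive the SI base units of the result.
Units of each symbol in C = Q/V:
  Q (charge, in coulombs): s·A
  V (voltage, in volts): kg·m²/(s³·A)  → in the denominator, contributes s³·A/(kg·m²)

Multiplying the contributions: [s·A] · [s³·A/(kg·m²)]
Adding exponents of each base unit: kg: -1, m: -2, s: 4, A: 2
SI base units of capacitance: s⁴·A²/(kg·m²)

Answer: s⁴·A²/(kg·m²)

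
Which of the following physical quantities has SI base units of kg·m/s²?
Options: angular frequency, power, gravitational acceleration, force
Checking the SI base units of each option:
  angular frequency (ω = 2πf): 1/s  ✗
  power (P = W/t): kg·m²/s³  ✗
  gravitational acceleration (g = GM/r²): m/s²  ✗
  force (F = ma): kg·m/s²  ✓ matches

Only force has units kg·m/s².

Answer: force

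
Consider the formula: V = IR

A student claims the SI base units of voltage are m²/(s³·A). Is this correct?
Units of each symbol in V = IR:
  I (current): A
  R (resistance, in ohms): kg·m²/(s³·A²)

Multiplying the contributions: [A] · [kg·m²/(s³·A²)]
Adding exponents of each base unit: kg: 1, m: 2, s: -3, A: -1
SI base units of voltage: kg·m²/(s³·A)

The claimed units m²/(s³·A) (exponents m: 2, s: -3, A: -1) do not match the derived units kg·m²/(s³·A) (exponents kg: 1, m: 2, s: -3, A: -1), so the claim is incorrect.

Answer: No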